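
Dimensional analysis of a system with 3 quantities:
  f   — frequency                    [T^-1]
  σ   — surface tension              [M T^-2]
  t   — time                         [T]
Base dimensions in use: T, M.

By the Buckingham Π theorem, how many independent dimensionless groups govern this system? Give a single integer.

Write exponents as rows T,M / cols f,σ,t:
  T: [-1 -2  1]
  M: [ 0  1  0]
Echelon form has 2 nonzero rows (pivots: f,σ)
n=3, r=2 ⇒ 1 dimensionless group

1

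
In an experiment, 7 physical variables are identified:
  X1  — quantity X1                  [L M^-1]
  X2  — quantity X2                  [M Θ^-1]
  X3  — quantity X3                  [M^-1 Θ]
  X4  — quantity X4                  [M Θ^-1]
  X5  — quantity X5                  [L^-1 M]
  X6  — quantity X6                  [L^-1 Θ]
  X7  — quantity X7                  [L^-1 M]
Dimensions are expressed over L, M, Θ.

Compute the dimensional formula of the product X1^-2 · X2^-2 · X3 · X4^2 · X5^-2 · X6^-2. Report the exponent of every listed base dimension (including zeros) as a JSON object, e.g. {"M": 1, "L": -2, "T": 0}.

Write exponents as rows L,M,Θ / cols X1,X2,X3,X4,X5,X6,X7:
  L: [ 1  0  0  0 -1 -1 -1]
  M: [-1  1 -1  1  1  0  1]
  Θ: [ 0 -1  1 -1  0  1  0]
  [L]: (-2)·1+(-2)·0+(1)·0+(2)·0+(-2)·-1+(-2)·-1 = 2
  [M]: (-2)·-1+(-2)·1+(1)·-1+(2)·1+(-2)·1+(-2)·0 = -1
  [Θ]: (-2)·0+(-2)·-1+(1)·1+(2)·-1+(-2)·0+(-2)·1 = -1
⇒ L^2 M^-1 Θ^-1

{"L": 2, "M": -1, "Θ": -1}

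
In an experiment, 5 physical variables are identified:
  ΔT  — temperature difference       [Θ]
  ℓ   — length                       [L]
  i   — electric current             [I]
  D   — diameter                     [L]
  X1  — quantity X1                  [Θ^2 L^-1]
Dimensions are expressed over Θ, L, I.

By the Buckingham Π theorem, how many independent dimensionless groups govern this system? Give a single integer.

Exponent matrix [Θ,L,I] × [ΔT,ℓ,i,D,X1]:
  Θ: [ 1  0  0  0  2]
  L: [ 0  1  0  1 -1]
  I: [ 0  0  1  0  0]
Echelon form has 3 nonzero rows (pivots: ΔT,ℓ,i)
Π count = n − r = 5 − 3 = 2

2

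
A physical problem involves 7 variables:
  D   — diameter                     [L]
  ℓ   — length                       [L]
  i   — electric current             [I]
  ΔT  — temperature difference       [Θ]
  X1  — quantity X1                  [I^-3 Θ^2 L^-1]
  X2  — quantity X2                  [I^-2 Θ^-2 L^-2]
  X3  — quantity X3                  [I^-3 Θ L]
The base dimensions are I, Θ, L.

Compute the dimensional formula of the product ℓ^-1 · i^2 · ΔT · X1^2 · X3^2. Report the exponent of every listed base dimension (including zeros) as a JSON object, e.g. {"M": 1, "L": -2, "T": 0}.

{"I": -10, "Θ": 7, "L": -1}

Dimensional matrix (I×Θ×L by D×ℓ×i×ΔT×X1×X2×X3):
  I: [ 0  0  1  0 -3 -2 -3]
  Θ: [ 0  0  0  1  2 -2  1]
  L: [ 1  1  0  0 -1 -2  1]
  [I]: (-1)·0+(2)·1+(1)·0+(2)·-3+(2)·-3 = -10
  [Θ]: (-1)·0+(2)·0+(1)·1+(2)·2+(2)·1 = 7
  [L]: (-1)·1+(2)·0+(1)·0+(2)·-1+(2)·1 = -1
⇒ I^-10 Θ^7 L^-1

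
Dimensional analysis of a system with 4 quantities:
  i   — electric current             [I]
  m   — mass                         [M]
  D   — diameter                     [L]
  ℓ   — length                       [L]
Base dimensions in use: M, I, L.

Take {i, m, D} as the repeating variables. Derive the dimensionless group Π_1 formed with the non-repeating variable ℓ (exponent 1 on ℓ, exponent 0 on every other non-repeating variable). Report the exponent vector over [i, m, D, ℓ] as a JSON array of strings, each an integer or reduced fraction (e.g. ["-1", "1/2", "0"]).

["0", "0", "-1", "1"]

Dimensional matrix (M×I×L by i×m×D×ℓ):
  M: [ 0  1  0  0]
  I: [ 1  0  0  0]
  L: [ 0  0  1  1]
Row reduction gives pivot columns i,m,D; rank = 3
Pivot set = {i,m,D}, free = {ℓ}
RREF:
  r0: [   1    0    0    0]
  r1: [   0    1    0    0]
  r2: [   0    0    1    1]
Fix exponent of ℓ at 1; solve each RREF row for its pivot's exponent:
  r0: exp(i) + (0)·1 = 0 ⇒ exp(i) = 0
  r1: exp(m) + (0)·1 = 0 ⇒ exp(m) = 0
  r2: exp(D) + (1)·1 = 0 ⇒ exp(D) = -1
Π_1 = D^-1 · ℓ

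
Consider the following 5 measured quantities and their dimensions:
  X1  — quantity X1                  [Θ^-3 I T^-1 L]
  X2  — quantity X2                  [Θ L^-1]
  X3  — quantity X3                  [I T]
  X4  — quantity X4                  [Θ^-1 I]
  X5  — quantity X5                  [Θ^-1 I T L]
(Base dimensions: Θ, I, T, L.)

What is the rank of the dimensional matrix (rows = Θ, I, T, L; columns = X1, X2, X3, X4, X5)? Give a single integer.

3

Write exponents as rows Θ,I,T,L / cols X1,X2,X3,X4,X5:
  Θ: [-3  1  0 -1 -1]
  I: [ 1  0  1  1  1]
  T: [-1  0  1  0  1]
  L: [ 1 -1  0  0  1]
RREF → pivots at {X1,X2,X3} ⇒ r = 3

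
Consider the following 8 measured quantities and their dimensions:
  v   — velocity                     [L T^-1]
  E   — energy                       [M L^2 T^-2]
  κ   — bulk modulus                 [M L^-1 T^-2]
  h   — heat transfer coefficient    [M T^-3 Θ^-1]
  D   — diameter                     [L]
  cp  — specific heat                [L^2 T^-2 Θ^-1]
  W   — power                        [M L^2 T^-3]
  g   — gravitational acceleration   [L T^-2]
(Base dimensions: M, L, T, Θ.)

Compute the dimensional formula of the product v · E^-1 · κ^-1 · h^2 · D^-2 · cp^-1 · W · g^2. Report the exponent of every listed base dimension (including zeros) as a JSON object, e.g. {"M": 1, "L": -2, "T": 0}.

{"M": 1, "L": 0, "T": -8, "Θ": -1}

Exponent matrix [M,L,T,Θ] × [v,E,κ,h,D,cp,W,g]:
  M: [ 0  1  1  1  0  0  1  0]
  L: [ 1  2 -1  0  1  2  2  1]
  T: [-1 -2 -2 -3  0 -2 -3 -2]
  Θ: [ 0  0  0 -1  0 -1  0  0]
  [M]: (1)·0+(-1)·1+(-1)·1+(2)·1+(-2)·0+(-1)·0+(1)·1+(2)·0 = 1
  [L]: (1)·1+(-1)·2+(-1)·-1+(2)·0+(-2)·1+(-1)·2+(1)·2+(2)·1 = 0
  [T]: (1)·-1+(-1)·-2+(-1)·-2+(2)·-3+(-2)·0+(-1)·-2+(1)·-3+(2)·-2 = -8
  [Θ]: (1)·0+(-1)·0+(-1)·0+(2)·-1+(-2)·0+(-1)·-1+(1)·0+(2)·0 = -1
⇒ M T^-8 Θ^-1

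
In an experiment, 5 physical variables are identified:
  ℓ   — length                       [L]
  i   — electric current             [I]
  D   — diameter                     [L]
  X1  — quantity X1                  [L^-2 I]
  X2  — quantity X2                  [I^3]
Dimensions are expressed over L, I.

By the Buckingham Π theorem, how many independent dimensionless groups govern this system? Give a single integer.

3

Dimensional matrix (L×I by ℓ×i×D×X1×X2):
  L: [ 1  0  1 -2  0]
  I: [ 0  1  0  1  3]
Row reduction gives pivot columns ℓ,i; rank = 2
n=5, r=2 ⇒ 3 dimensionless groups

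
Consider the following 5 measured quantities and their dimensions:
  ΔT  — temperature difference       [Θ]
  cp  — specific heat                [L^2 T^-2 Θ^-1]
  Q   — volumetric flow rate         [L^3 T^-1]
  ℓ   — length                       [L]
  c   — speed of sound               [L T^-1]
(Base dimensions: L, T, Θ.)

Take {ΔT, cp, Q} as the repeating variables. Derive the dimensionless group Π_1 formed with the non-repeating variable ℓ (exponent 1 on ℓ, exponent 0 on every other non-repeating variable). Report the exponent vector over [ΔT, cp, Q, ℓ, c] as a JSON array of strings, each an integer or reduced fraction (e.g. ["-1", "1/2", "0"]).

Write exponents as rows L,T,Θ / cols ΔT,cp,Q,ℓ,c:
  L: [ 0  2  3  1  1]
  T: [ 0 -2 -1  0 -1]
  Θ: [ 1 -1  0  0  0]
RREF → pivots at {ΔT,cp,Q} ⇒ r = 3
Repeat: ΔT,cp,Q; free: ℓ,c
RREF:
  r0: [   1    0    0 -1/4  1/2]
  r1: [   0    1    0 -1/4  1/2]
  r2: [   0    0    1  1/2    0]
Fix exponent of ℓ at 1, c at 0; solve each RREF row for its pivot's exponent:
  r0: exp(ΔT) + (-1/4)·1 = 0 ⇒ exp(ΔT) = 1/4
  r1: exp(cp) + (-1/4)·1 = 0 ⇒ exp(cp) = 1/4
  r2: exp(Q) + (1/2)·1 = 0 ⇒ exp(Q) = -1/2
Π_1 = ΔT^(1/4) · cp^(1/4) · Q^(-1/2) · ℓ

["1/4", "1/4", "-1/2", "1", "0"]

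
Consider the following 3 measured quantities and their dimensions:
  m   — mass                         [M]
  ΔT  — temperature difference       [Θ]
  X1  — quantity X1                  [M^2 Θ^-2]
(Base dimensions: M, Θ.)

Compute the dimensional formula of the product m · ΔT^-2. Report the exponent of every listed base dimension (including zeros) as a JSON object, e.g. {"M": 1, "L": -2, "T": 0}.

Dimensional matrix (M×Θ by m×ΔT×X1):
  M: [ 1  0  2]
  Θ: [ 0  1 -2]
  [M]: (1)·1+(-2)·0 = 1
  [Θ]: (1)·0+(-2)·1 = -2
⇒ M Θ^-2

{"M": 1, "Θ": -2}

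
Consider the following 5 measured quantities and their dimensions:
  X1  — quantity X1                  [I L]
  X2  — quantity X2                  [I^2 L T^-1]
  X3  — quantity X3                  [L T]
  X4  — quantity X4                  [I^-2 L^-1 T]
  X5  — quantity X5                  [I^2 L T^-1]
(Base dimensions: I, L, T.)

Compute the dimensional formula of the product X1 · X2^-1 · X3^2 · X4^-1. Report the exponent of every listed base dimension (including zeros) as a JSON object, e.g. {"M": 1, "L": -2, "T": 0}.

{"I": 1, "L": 3, "T": 2}

Exponent matrix [I,L,T] × [X1,X2,X3,X4,X5]:
  I: [ 1  2  0 -2  2]
  L: [ 1  1  1 -1  1]
  T: [ 0 -1  1  1 -1]
  [I]: (1)·1+(-1)·2+(2)·0+(-1)·-2 = 1
  [L]: (1)·1+(-1)·1+(2)·1+(-1)·-1 = 3
  [T]: (1)·0+(-1)·-1+(2)·1+(-1)·1 = 2
⇒ I L^3 T^2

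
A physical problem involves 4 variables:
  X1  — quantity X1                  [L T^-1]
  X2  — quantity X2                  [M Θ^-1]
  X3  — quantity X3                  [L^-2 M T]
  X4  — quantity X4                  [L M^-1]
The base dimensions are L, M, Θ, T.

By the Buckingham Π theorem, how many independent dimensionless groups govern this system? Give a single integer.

1

Write exponents as rows L,M,Θ,T / cols X1,X2,X3,X4:
  L: [ 1  0 -2  1]
  M: [ 0  1  1 -1]
  Θ: [ 0 -1  0  0]
  T: [-1  0  1  0]
Echelon form has 3 nonzero rows (pivots: X1,X2,X3)
Π count = n − r = 4 − 3 = 1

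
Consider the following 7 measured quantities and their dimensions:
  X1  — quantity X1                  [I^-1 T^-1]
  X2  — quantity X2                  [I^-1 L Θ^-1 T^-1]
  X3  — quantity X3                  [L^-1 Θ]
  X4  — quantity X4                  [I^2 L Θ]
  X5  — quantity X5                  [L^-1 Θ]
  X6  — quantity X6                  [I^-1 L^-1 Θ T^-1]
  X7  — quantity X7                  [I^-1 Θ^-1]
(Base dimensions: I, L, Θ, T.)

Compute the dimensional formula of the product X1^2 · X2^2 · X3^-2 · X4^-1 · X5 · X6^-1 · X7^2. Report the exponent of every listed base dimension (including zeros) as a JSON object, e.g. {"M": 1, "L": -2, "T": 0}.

{"I": -7, "L": 3, "Θ": -7, "T": -3}

Exponent matrix [I,L,Θ,T] × [X1,X2,X3,X4,X5,X6,X7]:
  I: [-1 -1  0  2  0 -1 -1]
  L: [ 0  1 -1  1 -1 -1  0]
  Θ: [ 0 -1  1  1  1  1 -1]
  T: [-1 -1  0  0  0 -1  0]
  [I]: (2)·-1+(2)·-1+(-2)·0+(-1)·2+(1)·0+(-1)·-1+(2)·-1 = -7
  [L]: (2)·0+(2)·1+(-2)·-1+(-1)·1+(1)·-1+(-1)·-1+(2)·0 = 3
  [Θ]: (2)·0+(2)·-1+(-2)·1+(-1)·1+(1)·1+(-1)·1+(2)·-1 = -7
  [T]: (2)·-1+(2)·-1+(-2)·0+(-1)·0+(1)·0+(-1)·-1+(2)·0 = -3
⇒ I^-7 L^3 Θ^-7 T^-3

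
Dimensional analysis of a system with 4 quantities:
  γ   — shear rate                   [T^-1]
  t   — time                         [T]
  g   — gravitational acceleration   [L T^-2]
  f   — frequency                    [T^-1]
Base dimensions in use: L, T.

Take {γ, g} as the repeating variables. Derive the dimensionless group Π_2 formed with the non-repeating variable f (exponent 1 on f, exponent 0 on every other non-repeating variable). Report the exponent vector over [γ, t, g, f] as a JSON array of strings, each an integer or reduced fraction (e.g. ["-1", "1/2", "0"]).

["-1", "0", "0", "1"]

Dimensional matrix (L×T by γ×t×g×f):
  L: [ 0  0  1  0]
  T: [-1  1 -2 -1]
Echelon form has 2 nonzero rows (pivots: γ,g)
Repeat: γ,g; free: t,f
RREF:
  r0: [   1   -1    0    1]
  r1: [   0    0    1    0]
Fix exponent of f at 1, t at 0; solve each RREF row for its pivot's exponent:
  r0: exp(γ) + (1)·1 = 0 ⇒ exp(γ) = -1
  r1: exp(g) + (0)·1 = 0 ⇒ exp(g) = 0
Π_2 = γ^-1 · f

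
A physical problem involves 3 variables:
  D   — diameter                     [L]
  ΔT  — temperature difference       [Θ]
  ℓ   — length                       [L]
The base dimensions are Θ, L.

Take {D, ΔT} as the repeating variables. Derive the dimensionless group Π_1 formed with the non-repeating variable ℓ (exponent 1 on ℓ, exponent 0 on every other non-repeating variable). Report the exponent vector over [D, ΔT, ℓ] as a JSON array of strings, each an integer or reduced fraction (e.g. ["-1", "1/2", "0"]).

["-1", "0", "1"]

Exponent matrix [Θ,L] × [D,ΔT,ℓ]:
  Θ: [ 0  1  0]
  L: [ 1  0  1]
RREF → pivots at {D,ΔT} ⇒ r = 2
Pivot set = {D,ΔT}, free = {ℓ}
RREF:
  r0: [   1    0    1]
  r1: [   0    1    0]
Fix exponent of ℓ at 1; solve each RREF row for its pivot's exponent:
  r0: exp(D) + (1)·1 = 0 ⇒ exp(D) = -1
  r1: exp(ΔT) + (0)·1 = 0 ⇒ exp(ΔT) = 0
Π_1 = D^-1 · ℓ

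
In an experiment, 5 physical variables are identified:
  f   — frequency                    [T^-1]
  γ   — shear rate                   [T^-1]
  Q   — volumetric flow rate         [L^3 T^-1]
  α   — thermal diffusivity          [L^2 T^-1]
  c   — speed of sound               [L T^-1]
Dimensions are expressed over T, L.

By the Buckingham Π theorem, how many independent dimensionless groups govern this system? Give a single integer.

Dimensional matrix (T×L by f×γ×Q×α×c):
  T: [-1 -1 -1 -1 -1]
  L: [ 0  0  3  2  1]
RREF → pivots at {f,Q} ⇒ r = 2
5 vars − rank 2 = 3 Π groups

3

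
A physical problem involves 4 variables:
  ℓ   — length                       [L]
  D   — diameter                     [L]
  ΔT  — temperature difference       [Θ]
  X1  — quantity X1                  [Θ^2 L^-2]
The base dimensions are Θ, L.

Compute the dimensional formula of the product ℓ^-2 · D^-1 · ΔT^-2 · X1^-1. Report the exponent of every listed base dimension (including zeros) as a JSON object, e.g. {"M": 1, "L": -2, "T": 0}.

{"Θ": -4, "L": -1}

Write exponents as rows Θ,L / cols ℓ,D,ΔT,X1:
  Θ: [ 0  0  1  2]
  L: [ 1  1  0 -2]
  [Θ]: (-2)·0+(-1)·0+(-2)·1+(-1)·2 = -4
  [L]: (-2)·1+(-1)·1+(-2)·0+(-1)·-2 = -1
⇒ Θ^-4 L^-1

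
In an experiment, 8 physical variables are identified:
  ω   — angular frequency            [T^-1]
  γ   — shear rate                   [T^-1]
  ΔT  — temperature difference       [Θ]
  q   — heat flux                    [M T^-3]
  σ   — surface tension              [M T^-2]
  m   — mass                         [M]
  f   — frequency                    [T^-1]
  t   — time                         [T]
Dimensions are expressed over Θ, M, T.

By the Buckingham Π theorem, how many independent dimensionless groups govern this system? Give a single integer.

5

Exponent matrix [Θ,M,T] × [ω,γ,ΔT,q,σ,m,f,t]:
  Θ: [ 0  0  1  0  0  0  0  0]
  M: [ 0  0  0  1  1  1  0  0]
  T: [-1 -1  0 -3 -2  0 -1  1]
Echelon form has 3 nonzero rows (pivots: ω,ΔT,q)
Π count = n − r = 8 − 3 = 5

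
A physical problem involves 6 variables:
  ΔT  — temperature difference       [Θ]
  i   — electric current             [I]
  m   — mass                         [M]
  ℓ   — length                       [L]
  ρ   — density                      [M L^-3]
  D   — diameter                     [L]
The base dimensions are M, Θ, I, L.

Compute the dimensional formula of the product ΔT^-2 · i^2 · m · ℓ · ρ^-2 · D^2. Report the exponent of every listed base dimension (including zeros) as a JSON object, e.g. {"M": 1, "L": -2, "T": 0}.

Write exponents as rows M,Θ,I,L / cols ΔT,i,m,ℓ,ρ,D:
  M: [ 0  0  1  0  1  0]
  Θ: [ 1  0  0  0  0  0]
  I: [ 0  1  0  0  0  0]
  L: [ 0  0  0  1 -3  1]
  [M]: (-2)·0+(2)·0+(1)·1+(1)·0+(-2)·1+(2)·0 = -1
  [Θ]: (-2)·1+(2)·0+(1)·0+(1)·0+(-2)·0+(2)·0 = -2
  [I]: (-2)·0+(2)·1+(1)·0+(1)·0+(-2)·0+(2)·0 = 2
  [L]: (-2)·0+(2)·0+(1)·0+(1)·1+(-2)·-3+(2)·1 = 9
⇒ M^-1 Θ^-2 I^2 L^9

{"M": -1, "Θ": -2, "I": 2, "L": 9}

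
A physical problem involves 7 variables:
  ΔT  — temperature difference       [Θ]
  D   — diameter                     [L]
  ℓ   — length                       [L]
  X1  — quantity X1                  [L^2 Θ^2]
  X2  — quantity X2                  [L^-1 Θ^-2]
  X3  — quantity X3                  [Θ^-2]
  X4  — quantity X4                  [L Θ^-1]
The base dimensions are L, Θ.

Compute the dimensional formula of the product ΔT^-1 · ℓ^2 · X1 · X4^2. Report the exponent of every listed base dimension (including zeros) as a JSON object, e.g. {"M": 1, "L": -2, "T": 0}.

{"L": 6, "Θ": -1}

Dimensional matrix (L×Θ by ΔT×D×ℓ×X1×X2×X3×X4):
  L: [ 0  1  1  2 -1  0  1]
  Θ: [ 1  0  0  2 -2 -2 -1]
  [L]: (-1)·0+(2)·1+(1)·2+(2)·1 = 6
  [Θ]: (-1)·1+(2)·0+(1)·2+(2)·-1 = -1
⇒ L^6 Θ^-1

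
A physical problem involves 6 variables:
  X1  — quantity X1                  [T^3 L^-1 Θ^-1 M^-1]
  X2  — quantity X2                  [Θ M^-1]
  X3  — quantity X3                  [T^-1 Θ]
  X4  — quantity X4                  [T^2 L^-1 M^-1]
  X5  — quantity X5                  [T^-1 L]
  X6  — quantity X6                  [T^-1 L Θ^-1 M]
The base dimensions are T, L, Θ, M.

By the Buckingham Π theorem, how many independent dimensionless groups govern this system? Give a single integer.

Dimensional matrix (T×L×Θ×M by X1×X2×X3×X4×X5×X6):
  T: [ 3  0 -1  2 -1 -1]
  L: [-1  0  0 -1  1  1]
  Θ: [-1  1  1  0  0 -1]
  M: [-1 -1  0 -1  0  1]
RREF → pivots at {X1,X2,X3} ⇒ r = 3
n=6, r=3 ⇒ 3 dimensionless groups

3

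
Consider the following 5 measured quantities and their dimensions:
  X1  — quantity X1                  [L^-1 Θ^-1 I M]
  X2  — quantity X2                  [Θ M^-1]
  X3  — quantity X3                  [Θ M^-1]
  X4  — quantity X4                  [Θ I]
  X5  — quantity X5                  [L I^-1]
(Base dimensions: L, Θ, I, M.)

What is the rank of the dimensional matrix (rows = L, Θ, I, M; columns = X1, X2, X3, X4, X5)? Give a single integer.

Write exponents as rows L,Θ,I,M / cols X1,X2,X3,X4,X5:
  L: [-1  0  0  0  1]
  Θ: [-1  1  1  1  0]
  I: [ 1  0  0  1 -1]
  M: [ 1 -1 -1  0  0]
Echelon form has 3 nonzero rows (pivots: X1,X2,X4)

3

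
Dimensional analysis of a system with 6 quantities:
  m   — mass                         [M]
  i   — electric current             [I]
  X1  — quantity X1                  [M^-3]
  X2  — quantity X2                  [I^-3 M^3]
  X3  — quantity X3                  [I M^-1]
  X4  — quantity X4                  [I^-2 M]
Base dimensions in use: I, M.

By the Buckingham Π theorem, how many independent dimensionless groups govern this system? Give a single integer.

Exponent matrix [I,M] × [m,i,X1,X2,X3,X4]:
  I: [ 0  1  0 -3  1 -2]
  M: [ 1  0 -3  3 -1  1]
Row reduction gives pivot columns m,i; rank = 2
6 vars − rank 2 = 4 Π groups

4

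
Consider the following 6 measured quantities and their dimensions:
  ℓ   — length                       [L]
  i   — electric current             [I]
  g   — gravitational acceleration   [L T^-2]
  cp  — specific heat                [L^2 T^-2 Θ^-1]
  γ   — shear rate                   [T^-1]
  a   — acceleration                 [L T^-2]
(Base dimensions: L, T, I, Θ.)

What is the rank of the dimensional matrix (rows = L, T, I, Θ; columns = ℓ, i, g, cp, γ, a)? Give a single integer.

Dimensional matrix (L×T×I×Θ by ℓ×i×g×cp×γ×a):
  L: [ 1  0  1  2  0  1]
  T: [ 0  0 -2 -2 -1 -2]
  I: [ 0  1  0  0  0  0]
  Θ: [ 0  0  0 -1  0  0]
Row reduction gives pivot columns ℓ,i,g,cp; rank = 4

4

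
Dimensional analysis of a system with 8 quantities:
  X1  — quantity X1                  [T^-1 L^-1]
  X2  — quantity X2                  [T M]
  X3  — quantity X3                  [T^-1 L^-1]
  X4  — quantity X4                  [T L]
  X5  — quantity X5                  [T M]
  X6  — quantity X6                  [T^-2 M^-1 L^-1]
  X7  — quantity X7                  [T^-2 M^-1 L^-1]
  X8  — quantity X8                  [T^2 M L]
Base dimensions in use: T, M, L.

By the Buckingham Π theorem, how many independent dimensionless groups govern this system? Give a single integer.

Write exponents as rows T,M,L / cols X1,X2,X3,X4,X5,X6,X7,X8:
  T: [-1  1 -1  1  1 -2 -2  2]
  M: [ 0  1  0  0  1 -1 -1  1]
  L: [-1  0 -1  1  0 -1 -1  1]
Row reduction gives pivot columns X1,X2; rank = 2
n=8, r=2 ⇒ 6 dimensionless groups

6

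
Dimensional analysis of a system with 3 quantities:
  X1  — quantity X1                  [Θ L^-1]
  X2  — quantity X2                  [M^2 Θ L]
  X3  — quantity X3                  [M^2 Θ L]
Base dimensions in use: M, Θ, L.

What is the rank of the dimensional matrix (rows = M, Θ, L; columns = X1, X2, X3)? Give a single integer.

Write exponents as rows M,Θ,L / cols X1,X2,X3:
  M: [ 0  2  2]
  Θ: [ 1  1  1]
  L: [-1  1  1]
Row reduction gives pivot columns X1,X2; rank = 2

2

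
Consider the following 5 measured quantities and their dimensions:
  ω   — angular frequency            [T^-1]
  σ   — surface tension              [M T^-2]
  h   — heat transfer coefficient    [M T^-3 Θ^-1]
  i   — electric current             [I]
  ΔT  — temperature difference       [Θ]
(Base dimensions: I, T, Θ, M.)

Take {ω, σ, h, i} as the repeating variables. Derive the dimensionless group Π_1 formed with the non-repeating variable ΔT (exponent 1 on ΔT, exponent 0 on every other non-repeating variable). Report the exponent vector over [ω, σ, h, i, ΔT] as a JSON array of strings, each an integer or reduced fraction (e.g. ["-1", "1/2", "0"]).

["-1", "-1", "1", "0", "1"]

Exponent matrix [I,T,Θ,M] × [ω,σ,h,i,ΔT]:
  I: [ 0  0  0  1  0]
  T: [-1 -2 -3  0  0]
  Θ: [ 0  0 -1  0  1]
  M: [ 0  1  1  0  0]
RREF → pivots at {ω,σ,h,i} ⇒ r = 4
Repeat: ω,σ,h,i; free: ΔT
RREF:
  r0: [   1    0    0    0    1]
  r1: [   0    1    0    0    1]
  r2: [   0    0    1    0   -1]
  r3: [   0    0    0    1    0]
Fix exponent of ΔT at 1; solve each RREF row for its pivot's exponent:
  r0: exp(ω) + (1)·1 = 0 ⇒ exp(ω) = -1
  r1: exp(σ) + (1)·1 = 0 ⇒ exp(σ) = -1
  r2: exp(h) + (-1)·1 = 0 ⇒ exp(h) = 1
  r3: exp(i) + (0)·1 = 0 ⇒ exp(i) = 0
Π_1 = ω^-1 · σ^-1 · h · ΔT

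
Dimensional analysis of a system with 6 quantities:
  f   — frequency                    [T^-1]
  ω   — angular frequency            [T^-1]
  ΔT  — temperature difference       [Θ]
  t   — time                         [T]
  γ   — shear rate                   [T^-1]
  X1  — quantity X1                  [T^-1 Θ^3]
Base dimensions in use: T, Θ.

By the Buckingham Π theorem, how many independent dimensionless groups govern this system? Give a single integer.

Write exponents as rows T,Θ / cols f,ω,ΔT,t,γ,X1:
  T: [-1 -1  0  1 -1 -1]
  Θ: [ 0  0  1  0  0  3]
RREF → pivots at {f,ΔT} ⇒ r = 2
Π count = n − r = 6 − 2 = 4

4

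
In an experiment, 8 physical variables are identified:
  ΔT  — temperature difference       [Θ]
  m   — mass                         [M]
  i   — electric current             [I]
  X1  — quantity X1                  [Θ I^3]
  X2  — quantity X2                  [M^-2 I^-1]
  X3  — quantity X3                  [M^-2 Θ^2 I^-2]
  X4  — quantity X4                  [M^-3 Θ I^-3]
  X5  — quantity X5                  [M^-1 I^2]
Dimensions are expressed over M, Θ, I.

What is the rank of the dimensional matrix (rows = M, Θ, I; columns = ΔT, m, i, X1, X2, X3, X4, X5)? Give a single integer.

Exponent matrix [M,Θ,I] × [ΔT,m,i,X1,X2,X3,X4,X5]:
  M: [ 0  1  0  0 -2 -2 -3 -1]
  Θ: [ 1  0  0  1  0  2  1  0]
  I: [ 0  0  1  3 -1 -2 -3  2]
Echelon form has 3 nonzero rows (pivots: ΔT,m,i)

3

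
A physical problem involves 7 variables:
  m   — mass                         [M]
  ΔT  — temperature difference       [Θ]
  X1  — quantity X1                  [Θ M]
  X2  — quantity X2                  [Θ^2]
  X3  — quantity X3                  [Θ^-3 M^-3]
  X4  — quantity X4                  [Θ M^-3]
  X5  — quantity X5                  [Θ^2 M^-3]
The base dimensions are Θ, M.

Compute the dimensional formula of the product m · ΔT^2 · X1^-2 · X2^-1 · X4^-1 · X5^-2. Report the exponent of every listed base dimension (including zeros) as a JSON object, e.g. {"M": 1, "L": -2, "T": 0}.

Dimensional matrix (Θ×M by m×ΔT×X1×X2×X3×X4×X5):
  Θ: [ 0  1  1  2 -3  1  2]
  M: [ 1  0  1  0 -3 -3 -3]
  [Θ]: (1)·0+(2)·1+(-2)·1+(-1)·2+(-1)·1+(-2)·2 = -7
  [M]: (1)·1+(2)·0+(-2)·1+(-1)·0+(-1)·-3+(-2)·-3 = 8
⇒ Θ^-7 M^8

{"Θ": -7, "M": 8}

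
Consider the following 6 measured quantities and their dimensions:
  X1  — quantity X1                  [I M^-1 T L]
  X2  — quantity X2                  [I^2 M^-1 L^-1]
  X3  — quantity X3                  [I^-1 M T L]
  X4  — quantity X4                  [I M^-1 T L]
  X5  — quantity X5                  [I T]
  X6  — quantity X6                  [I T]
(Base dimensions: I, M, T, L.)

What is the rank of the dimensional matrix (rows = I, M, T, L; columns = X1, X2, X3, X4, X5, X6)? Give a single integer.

3

Write exponents as rows I,M,T,L / cols X1,X2,X3,X4,X5,X6:
  I: [ 1  2 -1  1  1  1]
  M: [-1 -1  1 -1  0  0]
  T: [ 1  0  1  1  1  1]
  L: [ 1 -1  1  1  0  0]
RREF → pivots at {X1,X2,X3} ⇒ r = 3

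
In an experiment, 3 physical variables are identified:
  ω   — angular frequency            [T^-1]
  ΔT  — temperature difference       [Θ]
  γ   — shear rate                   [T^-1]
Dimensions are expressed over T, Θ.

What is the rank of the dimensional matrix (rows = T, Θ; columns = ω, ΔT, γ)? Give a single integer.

Dimensional matrix (T×Θ by ω×ΔT×γ):
  T: [-1  0 -1]
  Θ: [ 0  1  0]
RREF → pivots at {ω,ΔT} ⇒ r = 2

2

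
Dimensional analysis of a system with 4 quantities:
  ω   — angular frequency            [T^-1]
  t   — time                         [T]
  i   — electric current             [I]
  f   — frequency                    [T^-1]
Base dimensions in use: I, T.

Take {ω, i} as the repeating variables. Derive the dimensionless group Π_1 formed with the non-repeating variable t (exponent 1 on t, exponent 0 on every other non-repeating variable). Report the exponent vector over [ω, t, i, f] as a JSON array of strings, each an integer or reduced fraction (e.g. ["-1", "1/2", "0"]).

Write exponents as rows I,T / cols ω,t,i,f:
  I: [ 0  0  1  0]
  T: [-1  1  0 -1]
RREF → pivots at {ω,i} ⇒ r = 2
Pivot set = {ω,i}, free = {t,f}
RREF:
  r0: [   1   -1    0    1]
  r1: [   0    0    1    0]
Fix exponent of t at 1, f at 0; solve each RREF row for its pivot's exponent:
  r0: exp(ω) + (-1)·1 = 0 ⇒ exp(ω) = 1
  r1: exp(i) + (0)·1 = 0 ⇒ exp(i) = 0
Π_1 = ω · t

["1", "1", "0", "0"]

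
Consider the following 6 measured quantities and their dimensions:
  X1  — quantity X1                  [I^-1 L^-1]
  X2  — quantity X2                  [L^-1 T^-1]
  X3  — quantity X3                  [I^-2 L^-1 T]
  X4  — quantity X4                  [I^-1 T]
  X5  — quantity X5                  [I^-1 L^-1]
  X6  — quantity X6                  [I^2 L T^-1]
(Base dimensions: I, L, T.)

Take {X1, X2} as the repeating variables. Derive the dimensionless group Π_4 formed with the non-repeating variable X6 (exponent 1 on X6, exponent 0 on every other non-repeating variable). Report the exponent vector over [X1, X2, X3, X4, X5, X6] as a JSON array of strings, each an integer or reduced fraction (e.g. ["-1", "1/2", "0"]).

Write exponents as rows I,L,T / cols X1,X2,X3,X4,X5,X6:
  I: [-1  0 -2 -1 -1  2]
  L: [-1 -1 -1  0 -1  1]
  T: [ 0 -1  1  1  0 -1]
RREF → pivots at {X1,X2} ⇒ r = 2
Pivot set = {X1,X2}, free = {X3,X4,X5,X6}
RREF:
  r0: [   1    0    2    1    1   -2]
  r1: [   0    1   -1   -1    0    1]
  r2: [   0    0    0    0    0    0]
Fix exponent of X6 at 1, X3 at 0, X4 at 0, X5 at 0; solve each RREF row for its pivot's exponent:
  r0: exp(X1) + (-2)·1 = 0 ⇒ exp(X1) = 2
  r1: exp(X2) + (1)·1 = 0 ⇒ exp(X2) = -1
Π_4 = X1^2 · X2^-1 · X6

["2", "-1", "0", "0", "0", "1"]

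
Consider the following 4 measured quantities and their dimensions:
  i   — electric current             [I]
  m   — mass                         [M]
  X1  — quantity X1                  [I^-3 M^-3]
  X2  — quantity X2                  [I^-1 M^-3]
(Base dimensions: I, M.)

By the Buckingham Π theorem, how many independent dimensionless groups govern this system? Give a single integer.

2

Write exponents as rows I,M / cols i,m,X1,X2:
  I: [ 1  0 -3 -1]
  M: [ 0  1 -3 -3]
Row reduction gives pivot columns i,m; rank = 2
Π count = n − r = 4 − 2 = 2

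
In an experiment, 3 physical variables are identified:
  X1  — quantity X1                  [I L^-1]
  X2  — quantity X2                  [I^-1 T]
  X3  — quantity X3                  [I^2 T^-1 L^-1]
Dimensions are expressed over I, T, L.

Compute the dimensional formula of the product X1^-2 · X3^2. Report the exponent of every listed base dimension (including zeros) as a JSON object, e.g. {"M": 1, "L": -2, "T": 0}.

Exponent matrix [I,T,L] × [X1,X2,X3]:
  I: [ 1 -1  2]
  T: [ 0  1 -1]
  L: [-1  0 -1]
  [I]: (-2)·1+(2)·2 = 2
  [T]: (-2)·0+(2)·-1 = -2
  [L]: (-2)·-1+(2)·-1 = 0
⇒ I^2 T^-2

{"I": 2, "T": -2, "L": 0}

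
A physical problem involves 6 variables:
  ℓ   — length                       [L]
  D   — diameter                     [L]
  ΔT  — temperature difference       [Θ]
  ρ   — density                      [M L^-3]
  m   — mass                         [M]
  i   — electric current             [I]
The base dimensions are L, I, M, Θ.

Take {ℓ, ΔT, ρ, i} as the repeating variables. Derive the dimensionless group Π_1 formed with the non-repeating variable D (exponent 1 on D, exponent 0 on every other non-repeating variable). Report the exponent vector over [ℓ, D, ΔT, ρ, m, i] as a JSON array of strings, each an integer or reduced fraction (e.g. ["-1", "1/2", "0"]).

Write exponents as rows L,I,M,Θ / cols ℓ,D,ΔT,ρ,m,i:
  L: [ 1  1  0 -3  0  0]
  I: [ 0  0  0  0  0  1]
  M: [ 0  0  0  1  1  0]
  Θ: [ 0  0  1  0  0  0]
RREF → pivots at {ℓ,ΔT,ρ,i} ⇒ r = 4
Repeat: ℓ,ΔT,ρ,i; free: D,m
RREF:
  r0: [   1    1    0    0    3    0]
  r1: [   0    0    1    0    0    0]
  r2: [   0    0    0    1    1    0]
  r3: [   0    0    0    0    0    1]
Fix exponent of D at 1, m at 0; solve each RREF row for its pivot's exponent:
  r0: exp(ℓ) + (1)·1 = 0 ⇒ exp(ℓ) = -1
  r1: exp(ΔT) + (0)·1 = 0 ⇒ exp(ΔT) = 0
  r2: exp(ρ) + (0)·1 = 0 ⇒ exp(ρ) = 0
  r3: exp(i) + (0)·1 = 0 ⇒ exp(i) = 0
Π_1 = ℓ^-1 · D

["-1", "1", "0", "0", "0", "0"]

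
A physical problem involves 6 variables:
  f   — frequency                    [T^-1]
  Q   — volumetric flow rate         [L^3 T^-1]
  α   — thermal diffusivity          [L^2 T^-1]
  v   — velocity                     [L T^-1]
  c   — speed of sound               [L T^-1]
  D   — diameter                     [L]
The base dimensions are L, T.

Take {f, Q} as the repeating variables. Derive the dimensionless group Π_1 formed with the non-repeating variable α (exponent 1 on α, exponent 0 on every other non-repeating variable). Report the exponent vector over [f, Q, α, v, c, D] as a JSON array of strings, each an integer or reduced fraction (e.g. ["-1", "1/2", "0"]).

Write exponents as rows L,T / cols f,Q,α,v,c,D:
  L: [ 0  3  2  1  1  1]
  T: [-1 -1 -1 -1 -1  0]
Row reduction gives pivot columns f,Q; rank = 2
Pivot set = {f,Q}, free = {α,v,c,D}
RREF:
  r0: [   1    0  1/3  2/3  2/3 -1/3]
  r1: [   0    1  2/3  1/3  1/3  1/3]
Fix exponent of α at 1, v at 0, c at 0, D at 0; solve each RREF row for its pivot's exponent:
  r0: exp(f) + (1/3)·1 = 0 ⇒ exp(f) = -1/3
  r1: exp(Q) + (2/3)·1 = 0 ⇒ exp(Q) = -2/3
Π_1 = f^(-1/3) · Q^(-2/3) · α

["-1/3", "-2/3", "1", "0", "0", "0"]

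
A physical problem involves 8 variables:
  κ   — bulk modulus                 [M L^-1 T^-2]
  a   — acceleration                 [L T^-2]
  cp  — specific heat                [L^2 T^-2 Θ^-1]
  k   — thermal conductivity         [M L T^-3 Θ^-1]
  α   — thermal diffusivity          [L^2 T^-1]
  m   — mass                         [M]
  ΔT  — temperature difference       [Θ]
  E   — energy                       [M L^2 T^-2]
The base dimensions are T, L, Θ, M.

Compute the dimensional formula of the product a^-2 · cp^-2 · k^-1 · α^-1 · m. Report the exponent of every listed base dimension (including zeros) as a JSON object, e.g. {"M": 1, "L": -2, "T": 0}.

Exponent matrix [T,L,Θ,M] × [κ,a,cp,k,α,m,ΔT,E]:
  T: [-2 -2 -2 -3 -1  0  0 -2]
  L: [-1  1  2  1  2  0  0  2]
  Θ: [ 0  0 -1 -1  0  0  1  0]
  M: [ 1  0  0  1  0  1  0  1]
  [T]: (-2)·-2+(-2)·-2+(-1)·-3+(-1)·-1+(1)·0 = 12
  [L]: (-2)·1+(-2)·2+(-1)·1+(-1)·2+(1)·0 = -9
  [Θ]: (-2)·0+(-2)·-1+(-1)·-1+(-1)·0+(1)·0 = 3
  [M]: (-2)·0+(-2)·0+(-1)·1+(-1)·0+(1)·1 = 0
⇒ T^12 L^-9 Θ^3

{"T": 12, "L": -9, "Θ": 3, "M": 0}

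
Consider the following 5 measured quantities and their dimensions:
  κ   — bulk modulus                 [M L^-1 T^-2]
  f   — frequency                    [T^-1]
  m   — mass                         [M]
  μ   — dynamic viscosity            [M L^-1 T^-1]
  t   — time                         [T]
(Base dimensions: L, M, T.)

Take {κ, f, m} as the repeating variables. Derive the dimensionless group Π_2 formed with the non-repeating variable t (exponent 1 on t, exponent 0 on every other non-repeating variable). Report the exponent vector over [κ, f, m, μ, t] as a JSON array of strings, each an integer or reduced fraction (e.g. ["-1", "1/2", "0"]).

Write exponents as rows L,M,T / cols κ,f,m,μ,t:
  L: [-1  0  0 -1  0]
  M: [ 1  0  1  1  0]
  T: [-2 -1  0 -1  1]
RREF → pivots at {κ,f,m} ⇒ r = 3
Repeat: κ,f,m; free: μ,t
RREF:
  r0: [   1    0    0    1    0]
  r1: [   0    1    0   -1   -1]
  r2: [   0    0    1    0    0]
Fix exponent of t at 1, μ at 0; solve each RREF row for its pivot's exponent:
  r0: exp(κ) + (0)·1 = 0 ⇒ exp(κ) = 0
  r1: exp(f) + (-1)·1 = 0 ⇒ exp(f) = 1
  r2: exp(m) + (0)·1 = 0 ⇒ exp(m) = 0
Π_2 = f · t

["0", "1", "0", "0", "1"]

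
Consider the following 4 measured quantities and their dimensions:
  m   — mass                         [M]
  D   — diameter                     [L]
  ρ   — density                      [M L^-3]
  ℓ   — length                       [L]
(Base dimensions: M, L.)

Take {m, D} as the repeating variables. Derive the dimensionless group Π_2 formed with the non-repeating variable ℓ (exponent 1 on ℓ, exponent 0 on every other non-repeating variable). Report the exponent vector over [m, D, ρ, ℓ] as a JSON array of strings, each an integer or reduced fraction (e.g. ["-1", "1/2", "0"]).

["0", "-1", "0", "1"]

Dimensional matrix (M×L by m×D×ρ×ℓ):
  M: [ 1  0  1  0]
  L: [ 0  1 -3  1]
Row reduction gives pivot columns m,D; rank = 2
Pivot set = {m,D}, free = {ρ,ℓ}
RREF:
  r0: [   1    0    1    0]
  r1: [   0    1   -3    1]
Fix exponent of ℓ at 1, ρ at 0; solve each RREF row for its pivot's exponent:
  r0: exp(m) + (0)·1 = 0 ⇒ exp(m) = 0
  r1: exp(D) + (1)·1 = 0 ⇒ exp(D) = -1
Π_2 = D^-1 · ℓ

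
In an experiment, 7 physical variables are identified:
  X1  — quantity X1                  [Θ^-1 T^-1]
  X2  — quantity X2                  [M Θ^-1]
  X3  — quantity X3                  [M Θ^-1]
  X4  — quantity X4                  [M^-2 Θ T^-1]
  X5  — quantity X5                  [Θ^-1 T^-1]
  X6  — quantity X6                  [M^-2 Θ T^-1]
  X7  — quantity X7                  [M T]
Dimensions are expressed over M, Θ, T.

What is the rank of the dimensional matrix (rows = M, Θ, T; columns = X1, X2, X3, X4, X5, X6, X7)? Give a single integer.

2

Dimensional matrix (M×Θ×T by X1×X2×X3×X4×X5×X6×X7):
  M: [ 0  1  1 -2  0 -2  1]
  Θ: [-1 -1 -1  1 -1  1  0]
  T: [-1  0  0 -1 -1 -1  1]
RREF → pivots at {X1,X2} ⇒ r = 2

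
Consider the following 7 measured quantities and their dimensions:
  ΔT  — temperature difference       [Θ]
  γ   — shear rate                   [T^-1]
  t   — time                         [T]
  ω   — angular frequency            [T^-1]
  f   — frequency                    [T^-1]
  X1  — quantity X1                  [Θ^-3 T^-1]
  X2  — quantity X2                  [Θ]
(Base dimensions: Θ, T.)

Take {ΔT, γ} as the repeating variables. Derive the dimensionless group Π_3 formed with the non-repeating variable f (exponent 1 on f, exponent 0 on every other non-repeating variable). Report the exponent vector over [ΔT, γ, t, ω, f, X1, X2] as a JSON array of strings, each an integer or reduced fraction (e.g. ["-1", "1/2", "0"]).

Exponent matrix [Θ,T] × [ΔT,γ,t,ω,f,X1,X2]:
  Θ: [ 1  0  0  0  0 -3  1]
  T: [ 0 -1  1 -1 -1 -1  0]
Row reduction gives pivot columns ΔT,γ; rank = 2
Pivot set = {ΔT,γ}, free = {t,ω,f,X1,X2}
RREF:
  r0: [   1    0    0    0    0   -3    1]
  r1: [   0    1   -1    1    1    1    0]
Fix exponent of f at 1, t at 0, ω at 0, X1 at 0, X2 at 0; solve each RREF row for its pivot's exponent:
  r0: exp(ΔT) + (0)·1 = 0 ⇒ exp(ΔT) = 0
  r1: exp(γ) + (1)·1 = 0 ⇒ exp(γ) = -1
Π_3 = γ^-1 · f

["0", "-1", "0", "0", "1", "0", "0"]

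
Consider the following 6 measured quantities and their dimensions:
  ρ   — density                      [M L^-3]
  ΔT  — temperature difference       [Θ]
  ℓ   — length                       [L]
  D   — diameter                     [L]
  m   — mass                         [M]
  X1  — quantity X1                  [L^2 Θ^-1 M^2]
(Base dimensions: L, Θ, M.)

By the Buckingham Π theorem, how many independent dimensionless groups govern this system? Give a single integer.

3

Exponent matrix [L,Θ,M] × [ρ,ΔT,ℓ,D,m,X1]:
  L: [-3  0  1  1  0  2]
  Θ: [ 0  1  0  0  0 -1]
  M: [ 1  0  0  0  1  2]
RREF → pivots at {ρ,ΔT,ℓ} ⇒ r = 3
Π count = n − r = 6 − 3 = 3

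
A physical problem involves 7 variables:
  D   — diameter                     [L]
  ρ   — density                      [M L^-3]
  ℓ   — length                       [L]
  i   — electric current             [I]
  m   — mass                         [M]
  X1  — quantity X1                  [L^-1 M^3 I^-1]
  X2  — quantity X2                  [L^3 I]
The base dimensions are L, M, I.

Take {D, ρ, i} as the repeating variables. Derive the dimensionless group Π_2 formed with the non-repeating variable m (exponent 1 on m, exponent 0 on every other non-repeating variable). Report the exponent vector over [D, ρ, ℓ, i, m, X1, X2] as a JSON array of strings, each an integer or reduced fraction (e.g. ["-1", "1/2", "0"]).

["-3", "-1", "0", "0", "1", "0", "0"]

Dimensional matrix (L×M×I by D×ρ×ℓ×i×m×X1×X2):
  L: [ 1 -3  1  0  0 -1  3]
  M: [ 0  1  0  0  1  3  0]
  I: [ 0  0  0  1  0 -1  1]
Row reduction gives pivot columns D,ρ,i; rank = 3
Repeat: D,ρ,i; free: ℓ,m,X1,X2
RREF:
  r0: [   1    0    1    0    3    8    3]
  r1: [   0    1    0    0    1    3    0]
  r2: [   0    0    0    1    0   -1    1]
Fix exponent of m at 1, ℓ at 0, X1 at 0, X2 at 0; solve each RREF row for its pivot's exponent:
  r0: exp(D) + (3)·1 = 0 ⇒ exp(D) = -3
  r1: exp(ρ) + (1)·1 = 0 ⇒ exp(ρ) = -1
  r2: exp(i) + (0)·1 = 0 ⇒ exp(i) = 0
Π_2 = D^-3 · ρ^-1 · m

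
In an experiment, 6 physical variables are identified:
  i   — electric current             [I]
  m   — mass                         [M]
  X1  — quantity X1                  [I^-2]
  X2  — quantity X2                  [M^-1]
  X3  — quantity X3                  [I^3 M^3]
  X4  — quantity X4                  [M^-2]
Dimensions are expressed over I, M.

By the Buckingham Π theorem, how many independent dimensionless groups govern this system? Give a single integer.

Write exponents as rows I,M / cols i,m,X1,X2,X3,X4:
  I: [ 1  0 -2  0  3  0]
  M: [ 0  1  0 -1  3 -2]
Row reduction gives pivot columns i,m; rank = 2
n=6, r=2 ⇒ 4 dimensionless groups

4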